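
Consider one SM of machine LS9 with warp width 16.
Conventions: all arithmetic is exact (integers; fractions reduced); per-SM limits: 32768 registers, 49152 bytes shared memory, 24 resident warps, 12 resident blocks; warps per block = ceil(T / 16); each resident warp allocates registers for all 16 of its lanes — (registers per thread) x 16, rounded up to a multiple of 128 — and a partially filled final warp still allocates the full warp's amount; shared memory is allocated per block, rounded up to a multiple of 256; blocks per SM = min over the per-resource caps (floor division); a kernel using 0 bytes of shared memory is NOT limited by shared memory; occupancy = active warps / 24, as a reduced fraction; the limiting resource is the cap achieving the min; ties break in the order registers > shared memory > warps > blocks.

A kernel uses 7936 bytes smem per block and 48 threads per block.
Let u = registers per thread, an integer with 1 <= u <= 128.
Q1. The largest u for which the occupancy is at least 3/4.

Answer: u = 112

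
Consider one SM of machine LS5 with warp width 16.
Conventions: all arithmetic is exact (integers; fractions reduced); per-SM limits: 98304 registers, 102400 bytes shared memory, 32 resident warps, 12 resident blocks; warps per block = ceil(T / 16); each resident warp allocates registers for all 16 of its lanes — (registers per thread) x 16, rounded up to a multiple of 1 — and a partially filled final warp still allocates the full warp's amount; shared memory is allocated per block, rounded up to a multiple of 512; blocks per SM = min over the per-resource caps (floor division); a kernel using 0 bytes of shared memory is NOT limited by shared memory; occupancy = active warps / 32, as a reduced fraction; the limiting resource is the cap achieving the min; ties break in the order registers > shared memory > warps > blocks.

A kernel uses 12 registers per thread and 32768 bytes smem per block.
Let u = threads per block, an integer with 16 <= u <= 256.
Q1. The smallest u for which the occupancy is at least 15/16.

Answer: u = 145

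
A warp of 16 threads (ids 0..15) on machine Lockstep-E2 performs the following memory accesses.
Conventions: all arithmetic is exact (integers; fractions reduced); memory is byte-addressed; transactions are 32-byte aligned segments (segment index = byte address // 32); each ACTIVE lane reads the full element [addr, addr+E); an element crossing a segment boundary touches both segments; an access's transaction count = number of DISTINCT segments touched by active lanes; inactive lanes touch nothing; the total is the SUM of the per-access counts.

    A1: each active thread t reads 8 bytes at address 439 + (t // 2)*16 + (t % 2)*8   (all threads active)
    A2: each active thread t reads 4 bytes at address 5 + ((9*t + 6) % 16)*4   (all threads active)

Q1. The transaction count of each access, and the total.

A1: 5 transactions
A2: 3 transactions

Answer: 5,3; total 8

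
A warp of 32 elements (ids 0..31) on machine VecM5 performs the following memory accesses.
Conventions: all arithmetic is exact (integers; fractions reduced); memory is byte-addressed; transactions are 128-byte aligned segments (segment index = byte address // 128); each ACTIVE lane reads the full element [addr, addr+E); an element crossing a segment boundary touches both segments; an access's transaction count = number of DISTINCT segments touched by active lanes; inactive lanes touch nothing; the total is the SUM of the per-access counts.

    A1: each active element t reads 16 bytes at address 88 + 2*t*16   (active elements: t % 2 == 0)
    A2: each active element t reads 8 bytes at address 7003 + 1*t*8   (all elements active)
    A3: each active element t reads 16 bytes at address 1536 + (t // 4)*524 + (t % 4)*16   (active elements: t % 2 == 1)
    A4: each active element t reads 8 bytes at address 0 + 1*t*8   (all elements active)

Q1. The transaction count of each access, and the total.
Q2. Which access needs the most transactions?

A1: 9 transactions
A2: 3 transactions
A3: 10 transactions
A4: 2 transactions

Answer: 9,3,10,2; total 24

Answer: A3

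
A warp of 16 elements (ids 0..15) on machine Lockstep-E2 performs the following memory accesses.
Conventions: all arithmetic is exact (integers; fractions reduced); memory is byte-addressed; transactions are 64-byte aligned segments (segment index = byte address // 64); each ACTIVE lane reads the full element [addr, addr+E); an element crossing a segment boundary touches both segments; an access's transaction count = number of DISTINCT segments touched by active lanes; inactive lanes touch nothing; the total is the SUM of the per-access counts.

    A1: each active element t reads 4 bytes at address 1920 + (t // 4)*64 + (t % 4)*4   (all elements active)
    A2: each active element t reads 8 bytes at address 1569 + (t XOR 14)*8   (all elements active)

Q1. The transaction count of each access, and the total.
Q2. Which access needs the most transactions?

A1: 4 transactions
A2: 3 transactions

Answer: 4,3; total 7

Answer: A1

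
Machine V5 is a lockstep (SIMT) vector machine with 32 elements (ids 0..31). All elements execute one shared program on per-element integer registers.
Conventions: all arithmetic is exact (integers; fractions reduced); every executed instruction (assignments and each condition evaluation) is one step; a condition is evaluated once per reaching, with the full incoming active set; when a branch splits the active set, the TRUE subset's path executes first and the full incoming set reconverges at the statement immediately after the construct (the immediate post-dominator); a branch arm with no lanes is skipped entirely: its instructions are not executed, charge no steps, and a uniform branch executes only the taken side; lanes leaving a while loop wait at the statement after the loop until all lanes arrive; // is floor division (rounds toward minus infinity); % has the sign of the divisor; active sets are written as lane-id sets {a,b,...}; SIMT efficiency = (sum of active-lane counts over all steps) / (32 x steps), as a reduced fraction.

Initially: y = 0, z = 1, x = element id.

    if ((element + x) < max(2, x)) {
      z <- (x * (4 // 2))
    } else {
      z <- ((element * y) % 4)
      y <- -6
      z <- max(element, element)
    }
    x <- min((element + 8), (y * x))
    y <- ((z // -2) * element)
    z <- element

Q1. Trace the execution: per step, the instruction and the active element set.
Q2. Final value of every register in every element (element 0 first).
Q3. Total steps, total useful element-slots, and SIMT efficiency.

step 0: eval ((element + x) < max(2, x)) {0,1,2,3,4,5,6,7,8,9,10,11,12,13,14,15,16,17,18,19,20,21,22,23,24,25,26,27,28,29,30,31}
step 1: z <- (x * (4 // 2))          {0}
step 2: z <- ((element * y) % 4)     {1,2,3,4,5,6,7,8,9,10,11,12,13,14,15,16,17,18,19,20,21,22,23,24,25,26,27,28,29,30,31}
step 3: y <- -6                      {1,2,3,4,5,6,7,8,9,10,11,12,13,14,15,16,17,18,19,20,21,22,23,24,25,26,27,28,29,30,31}
step 4: z <- max(element, element)   {1,2,3,4,5,6,7,8,9,10,11,12,13,14,15,16,17,18,19,20,21,22,23,24,25,26,27,28,29,30,31}
step 5: x <- min((element + 8), (y * x)) {0,1,2,3,4,5,6,7,8,9,10,11,12,13,14,15,16,17,18,19,20,21,22,23,24,25,26,27,28,29,30,31}
step 6: y <- ((z // -2) * element)   {0,1,2,3,4,5,6,7,8,9,10,11,12,13,14,15,16,17,18,19,20,21,22,23,24,25,26,27,28,29,30,31}
step 7: z <- element                 {0,1,2,3,4,5,6,7,8,9,10,11,12,13,14,15,16,17,18,19,20,21,22,23,24,25,26,27,28,29,30,31}

Answer: 8 steps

y: 0,-1,-2,-6,-8,-15,-18,-28,-32,-45,-50,-66,-72,-91,-98,-120,-128,-153,-162,-190,-200,-231,-242,-276,-288,-325,-338,-378,-392,-435,-450,-496
z: 0,1,2,3,4,5,6,7,8,9,10,11,12,13,14,15,16,17,18,19,20,21,22,23,24,25,26,27,28,29,30,31
x: 0,-6,-12,-18,-24,-30,-36,-42,-48,-54,-60,-66,-72,-78,-84,-90,-96,-102,-108,-114,-120,-126,-132,-138,-144,-150,-156,-162,-168,-174,-180,-186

steps = 8; useful = 222; efficiency = 222/256 = 111/128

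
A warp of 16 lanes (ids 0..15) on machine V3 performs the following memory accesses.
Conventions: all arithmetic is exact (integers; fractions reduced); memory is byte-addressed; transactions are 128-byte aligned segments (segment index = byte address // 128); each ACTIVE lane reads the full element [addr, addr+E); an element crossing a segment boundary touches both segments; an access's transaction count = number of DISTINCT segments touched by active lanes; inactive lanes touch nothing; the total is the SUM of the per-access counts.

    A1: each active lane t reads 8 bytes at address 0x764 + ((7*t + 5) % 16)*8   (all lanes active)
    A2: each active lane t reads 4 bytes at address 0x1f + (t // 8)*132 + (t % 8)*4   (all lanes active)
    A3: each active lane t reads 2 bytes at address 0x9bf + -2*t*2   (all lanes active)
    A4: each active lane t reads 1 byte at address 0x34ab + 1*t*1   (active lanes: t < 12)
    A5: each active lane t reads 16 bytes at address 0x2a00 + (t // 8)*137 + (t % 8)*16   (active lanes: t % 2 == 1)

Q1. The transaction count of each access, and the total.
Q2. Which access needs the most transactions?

A1: 2 transactions
A2: 2 transactions
A3: 1 transaction
A4: 1 transaction
A5: 3 transactions

Answer: 2,2,1,1,3; total 9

Answer: A5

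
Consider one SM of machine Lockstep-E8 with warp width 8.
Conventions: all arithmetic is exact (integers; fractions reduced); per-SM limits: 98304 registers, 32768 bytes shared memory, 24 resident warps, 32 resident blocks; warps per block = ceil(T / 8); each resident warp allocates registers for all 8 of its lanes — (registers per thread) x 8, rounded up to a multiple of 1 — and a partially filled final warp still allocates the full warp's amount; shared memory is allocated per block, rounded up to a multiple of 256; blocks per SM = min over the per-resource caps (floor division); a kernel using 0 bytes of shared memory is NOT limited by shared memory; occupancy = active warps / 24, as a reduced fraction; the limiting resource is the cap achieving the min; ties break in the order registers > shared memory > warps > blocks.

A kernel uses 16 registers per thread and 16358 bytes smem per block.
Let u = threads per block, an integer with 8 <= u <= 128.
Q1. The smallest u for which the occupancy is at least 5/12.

Answer: u = 33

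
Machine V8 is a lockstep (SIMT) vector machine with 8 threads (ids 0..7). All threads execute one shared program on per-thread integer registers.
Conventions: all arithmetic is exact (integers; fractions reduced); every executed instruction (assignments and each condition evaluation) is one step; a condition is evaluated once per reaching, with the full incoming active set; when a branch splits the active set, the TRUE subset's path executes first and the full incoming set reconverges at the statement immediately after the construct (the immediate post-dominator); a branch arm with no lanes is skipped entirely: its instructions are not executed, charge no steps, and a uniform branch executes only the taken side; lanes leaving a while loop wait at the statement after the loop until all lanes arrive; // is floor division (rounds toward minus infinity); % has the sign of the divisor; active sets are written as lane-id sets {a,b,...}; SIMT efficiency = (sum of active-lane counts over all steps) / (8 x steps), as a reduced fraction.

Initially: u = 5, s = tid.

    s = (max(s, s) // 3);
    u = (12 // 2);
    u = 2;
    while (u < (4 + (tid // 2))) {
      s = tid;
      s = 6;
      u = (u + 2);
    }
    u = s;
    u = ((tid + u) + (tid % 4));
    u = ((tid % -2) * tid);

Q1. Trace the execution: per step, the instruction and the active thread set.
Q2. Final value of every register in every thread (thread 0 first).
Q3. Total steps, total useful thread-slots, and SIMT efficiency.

step 0: s <- (max(s, s) // 3)        {0,1,2,3,4,5,6,7}
step 1: u <- (12 // 2)               {0,1,2,3,4,5,6,7}
step 2: u <- 2                       {0,1,2,3,4,5,6,7}
step 3: eval (u < (4 + (tid // 2)))  {0,1,2,3,4,5,6,7}
step 4: s <- tid                     {0,1,2,3,4,5,6,7}
step 5: s <- 6                       {0,1,2,3,4,5,6,7}
step 6: u <- (u + 2)                 {0,1,2,3,4,5,6,7}
step 7: eval (u < (4 + (tid // 2)))  {0,1,2,3,4,5,6,7}
step 8: s <- tid                     {2,3,4,5,6,7}
step 9: s <- 6                       {2,3,4,5,6,7}
step 10: u <- (u + 2)                 {2,3,4,5,6,7}
step 11: eval (u < (4 + (tid // 2)))  {2,3,4,5,6,7}
step 12: s <- tid                     {6,7}
step 13: s <- 6                       {6,7}
step 14: u <- (u + 2)                 {6,7}
step 15: eval (u < (4 + (tid // 2)))  {6,7}
step 16: u <- s                       {0,1,2,3,4,5,6,7}
step 17: u <- ((tid + u) + (tid % 4)) {0,1,2,3,4,5,6,7}
step 18: u <- ((tid % -2) * tid)      {0,1,2,3,4,5,6,7}

Answer: 19 steps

u: 0,-1,0,-3,0,-5,0,-7
s: 6,6,6,6,6,6,6,6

steps = 19; useful = 120; efficiency = 120/152 = 15/19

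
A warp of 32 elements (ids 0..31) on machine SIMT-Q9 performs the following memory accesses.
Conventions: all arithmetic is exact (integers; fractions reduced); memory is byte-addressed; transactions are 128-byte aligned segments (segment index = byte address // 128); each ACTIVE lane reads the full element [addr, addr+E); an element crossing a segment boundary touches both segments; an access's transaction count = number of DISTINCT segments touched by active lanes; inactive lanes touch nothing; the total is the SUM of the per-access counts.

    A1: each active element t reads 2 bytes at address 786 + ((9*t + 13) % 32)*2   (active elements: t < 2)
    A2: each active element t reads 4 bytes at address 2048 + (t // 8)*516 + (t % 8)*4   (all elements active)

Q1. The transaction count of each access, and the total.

A1: 1 transaction
A2: 4 transactions

Answer: 1,4; total 5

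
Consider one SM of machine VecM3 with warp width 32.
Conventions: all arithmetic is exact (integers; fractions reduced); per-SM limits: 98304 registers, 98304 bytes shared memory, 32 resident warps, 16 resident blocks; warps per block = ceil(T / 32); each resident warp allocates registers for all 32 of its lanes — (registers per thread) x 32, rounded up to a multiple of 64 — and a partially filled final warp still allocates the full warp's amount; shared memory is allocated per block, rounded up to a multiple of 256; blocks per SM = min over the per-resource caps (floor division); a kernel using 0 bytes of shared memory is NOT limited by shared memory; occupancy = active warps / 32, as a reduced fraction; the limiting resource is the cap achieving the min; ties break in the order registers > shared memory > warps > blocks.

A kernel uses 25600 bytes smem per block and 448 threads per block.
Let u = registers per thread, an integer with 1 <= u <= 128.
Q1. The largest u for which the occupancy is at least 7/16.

Answer: u = 128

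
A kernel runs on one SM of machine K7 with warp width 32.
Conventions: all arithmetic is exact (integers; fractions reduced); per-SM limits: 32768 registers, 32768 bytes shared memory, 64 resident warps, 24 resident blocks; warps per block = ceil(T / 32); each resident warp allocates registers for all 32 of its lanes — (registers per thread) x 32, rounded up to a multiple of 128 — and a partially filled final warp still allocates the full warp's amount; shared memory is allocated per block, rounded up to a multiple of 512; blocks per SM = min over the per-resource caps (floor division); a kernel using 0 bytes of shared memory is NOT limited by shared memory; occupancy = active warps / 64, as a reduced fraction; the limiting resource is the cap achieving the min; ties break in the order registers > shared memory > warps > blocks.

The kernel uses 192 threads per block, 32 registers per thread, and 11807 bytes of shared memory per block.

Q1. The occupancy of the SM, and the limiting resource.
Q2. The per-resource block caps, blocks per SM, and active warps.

Answer: occupancy 3/16, limited by shared memory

registers: 5 blocks
shared memory: 2 blocks
warps: 10 blocks
blocks: 24 blocks

Answer: 2 blocks, 12 active warps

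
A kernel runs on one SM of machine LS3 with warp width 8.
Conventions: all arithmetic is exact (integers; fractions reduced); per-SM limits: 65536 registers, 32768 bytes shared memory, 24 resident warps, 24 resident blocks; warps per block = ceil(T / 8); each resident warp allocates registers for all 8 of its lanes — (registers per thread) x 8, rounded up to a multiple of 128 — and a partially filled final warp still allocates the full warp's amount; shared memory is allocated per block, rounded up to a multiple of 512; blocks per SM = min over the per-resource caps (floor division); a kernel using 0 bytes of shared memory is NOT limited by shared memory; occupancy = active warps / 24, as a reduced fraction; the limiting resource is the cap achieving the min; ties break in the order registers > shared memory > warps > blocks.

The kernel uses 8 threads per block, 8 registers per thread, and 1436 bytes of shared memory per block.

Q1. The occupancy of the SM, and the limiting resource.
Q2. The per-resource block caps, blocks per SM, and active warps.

Answer: occupancy 7/8, limited by shared memory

registers: 512 blocks
shared memory: 21 blocks
warps: 24 blocks
blocks: 24 blocks

Answer: 21 blocks, 21 active warps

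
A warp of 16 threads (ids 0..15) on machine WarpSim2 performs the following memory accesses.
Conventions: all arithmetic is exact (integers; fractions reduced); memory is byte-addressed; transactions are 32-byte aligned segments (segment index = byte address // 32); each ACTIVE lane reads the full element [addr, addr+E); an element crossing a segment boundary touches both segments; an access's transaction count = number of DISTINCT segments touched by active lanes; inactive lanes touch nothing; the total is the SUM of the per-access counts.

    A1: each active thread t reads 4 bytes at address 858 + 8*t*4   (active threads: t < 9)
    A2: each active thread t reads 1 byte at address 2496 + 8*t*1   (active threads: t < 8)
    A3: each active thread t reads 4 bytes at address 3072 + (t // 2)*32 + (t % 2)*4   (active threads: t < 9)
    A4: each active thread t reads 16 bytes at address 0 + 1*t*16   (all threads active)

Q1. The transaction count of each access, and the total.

A1: 9 transactions
A2: 2 transactions
A3: 5 transactions
A4: 8 transactions

Answer: 9,2,5,8; total 24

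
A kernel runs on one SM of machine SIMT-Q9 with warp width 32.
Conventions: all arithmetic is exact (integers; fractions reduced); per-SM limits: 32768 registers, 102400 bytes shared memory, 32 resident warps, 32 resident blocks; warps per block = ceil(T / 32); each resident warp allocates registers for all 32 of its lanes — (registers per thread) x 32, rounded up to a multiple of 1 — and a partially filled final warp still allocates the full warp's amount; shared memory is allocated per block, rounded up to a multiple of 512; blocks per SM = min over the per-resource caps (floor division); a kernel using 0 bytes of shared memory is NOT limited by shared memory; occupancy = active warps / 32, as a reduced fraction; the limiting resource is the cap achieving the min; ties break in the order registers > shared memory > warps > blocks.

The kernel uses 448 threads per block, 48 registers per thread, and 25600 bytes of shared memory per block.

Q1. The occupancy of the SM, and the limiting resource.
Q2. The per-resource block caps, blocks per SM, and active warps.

Answer: occupancy 7/16, limited by registers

registers: 1 block
shared memory: 4 blocks
warps: 2 blocks
blocks: 32 blocks

Answer: 1 block, 14 active warps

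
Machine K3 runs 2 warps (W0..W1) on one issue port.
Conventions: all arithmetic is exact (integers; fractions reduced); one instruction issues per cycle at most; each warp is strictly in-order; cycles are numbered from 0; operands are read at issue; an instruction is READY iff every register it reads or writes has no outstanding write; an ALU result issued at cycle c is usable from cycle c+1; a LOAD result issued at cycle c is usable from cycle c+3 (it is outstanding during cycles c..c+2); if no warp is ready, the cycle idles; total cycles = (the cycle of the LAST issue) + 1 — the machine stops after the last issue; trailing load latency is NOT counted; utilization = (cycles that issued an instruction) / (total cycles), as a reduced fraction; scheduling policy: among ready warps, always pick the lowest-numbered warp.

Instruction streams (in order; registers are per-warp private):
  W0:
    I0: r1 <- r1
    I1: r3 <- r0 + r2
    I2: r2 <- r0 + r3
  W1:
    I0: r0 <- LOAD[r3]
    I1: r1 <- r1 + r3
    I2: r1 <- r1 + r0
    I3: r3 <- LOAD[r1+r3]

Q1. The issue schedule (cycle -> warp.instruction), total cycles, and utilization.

cycle 0: W0.I0
cycle 1: W0.I1
cycle 2: W0.I2
cycle 3: W1.I0
cycle 4: W1.I1
cycle 5: idle
cycle 6: W1.I2
cycle 7: W1.I3

Answer: 8 cycles, utilization 7/8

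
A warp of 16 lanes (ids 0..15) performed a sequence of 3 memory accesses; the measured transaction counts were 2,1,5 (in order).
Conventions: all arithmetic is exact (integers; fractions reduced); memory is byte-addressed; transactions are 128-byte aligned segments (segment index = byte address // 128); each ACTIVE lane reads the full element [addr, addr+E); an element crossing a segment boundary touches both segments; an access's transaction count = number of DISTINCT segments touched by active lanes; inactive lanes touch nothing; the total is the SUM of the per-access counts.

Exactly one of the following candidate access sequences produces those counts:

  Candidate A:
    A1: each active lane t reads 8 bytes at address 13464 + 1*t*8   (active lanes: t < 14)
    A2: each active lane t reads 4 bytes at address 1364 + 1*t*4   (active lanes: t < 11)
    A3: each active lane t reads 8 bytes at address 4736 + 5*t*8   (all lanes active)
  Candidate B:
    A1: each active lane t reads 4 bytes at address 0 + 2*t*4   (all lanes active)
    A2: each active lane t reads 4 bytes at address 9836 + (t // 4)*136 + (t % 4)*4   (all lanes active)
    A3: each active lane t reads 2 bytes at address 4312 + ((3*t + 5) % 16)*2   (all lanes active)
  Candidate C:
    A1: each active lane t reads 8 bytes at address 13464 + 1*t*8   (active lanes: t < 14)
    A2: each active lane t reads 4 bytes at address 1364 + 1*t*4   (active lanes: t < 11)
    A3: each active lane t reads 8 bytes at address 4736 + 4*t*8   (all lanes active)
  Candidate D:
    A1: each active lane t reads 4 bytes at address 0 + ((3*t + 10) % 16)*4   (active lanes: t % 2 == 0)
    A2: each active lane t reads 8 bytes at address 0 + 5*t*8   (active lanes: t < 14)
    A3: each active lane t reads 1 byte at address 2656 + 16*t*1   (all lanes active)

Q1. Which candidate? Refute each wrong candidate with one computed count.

B: A1 gives 1 transaction, not 2
C: A3 gives 4 transactions, not 5
D: A1 gives 1 transaction, not 2
A: all counts match (2,1,5)

Answer: A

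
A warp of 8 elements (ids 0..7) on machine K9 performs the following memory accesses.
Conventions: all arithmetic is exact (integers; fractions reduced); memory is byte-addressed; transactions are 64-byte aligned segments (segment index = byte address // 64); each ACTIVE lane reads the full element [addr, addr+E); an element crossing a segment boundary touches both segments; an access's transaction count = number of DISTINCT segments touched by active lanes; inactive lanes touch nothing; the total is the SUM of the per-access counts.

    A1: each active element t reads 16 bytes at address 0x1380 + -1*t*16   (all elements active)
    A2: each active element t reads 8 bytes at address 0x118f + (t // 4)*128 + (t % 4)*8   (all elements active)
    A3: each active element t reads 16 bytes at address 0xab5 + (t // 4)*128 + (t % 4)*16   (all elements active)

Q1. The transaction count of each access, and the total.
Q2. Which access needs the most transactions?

A1: 3 transactions
A2: 2 transactions
A3: 4 transactions

Answer: 3,2,4; total 9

Answer: A3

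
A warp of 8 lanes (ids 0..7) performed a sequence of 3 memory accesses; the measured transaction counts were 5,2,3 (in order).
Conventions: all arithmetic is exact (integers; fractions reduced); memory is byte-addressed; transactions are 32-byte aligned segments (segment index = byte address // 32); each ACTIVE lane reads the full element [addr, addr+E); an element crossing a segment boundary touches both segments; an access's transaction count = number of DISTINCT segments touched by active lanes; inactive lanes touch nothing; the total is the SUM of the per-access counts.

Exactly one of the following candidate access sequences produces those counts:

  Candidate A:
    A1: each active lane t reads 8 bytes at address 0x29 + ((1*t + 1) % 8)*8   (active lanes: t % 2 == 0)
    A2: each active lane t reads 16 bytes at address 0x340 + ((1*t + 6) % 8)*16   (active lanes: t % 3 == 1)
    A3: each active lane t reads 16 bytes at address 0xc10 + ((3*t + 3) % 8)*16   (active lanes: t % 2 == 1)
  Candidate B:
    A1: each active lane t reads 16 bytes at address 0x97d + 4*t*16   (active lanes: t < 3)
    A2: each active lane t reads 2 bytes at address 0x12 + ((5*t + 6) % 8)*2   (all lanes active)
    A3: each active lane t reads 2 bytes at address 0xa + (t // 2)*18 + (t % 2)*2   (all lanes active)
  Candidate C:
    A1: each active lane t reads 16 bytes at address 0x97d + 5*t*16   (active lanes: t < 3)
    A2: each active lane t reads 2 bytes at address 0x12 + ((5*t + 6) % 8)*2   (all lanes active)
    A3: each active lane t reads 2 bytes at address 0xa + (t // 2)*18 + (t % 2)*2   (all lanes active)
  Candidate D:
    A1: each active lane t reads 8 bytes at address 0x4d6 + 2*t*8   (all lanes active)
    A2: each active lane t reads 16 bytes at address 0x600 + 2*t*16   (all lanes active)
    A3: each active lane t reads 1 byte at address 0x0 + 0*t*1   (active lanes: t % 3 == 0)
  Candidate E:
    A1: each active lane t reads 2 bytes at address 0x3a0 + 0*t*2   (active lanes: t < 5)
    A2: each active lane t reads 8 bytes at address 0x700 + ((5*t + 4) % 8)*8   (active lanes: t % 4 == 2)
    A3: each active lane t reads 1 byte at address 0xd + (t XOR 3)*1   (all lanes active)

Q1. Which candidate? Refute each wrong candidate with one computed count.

A: A1 gives 3 transactions, not 5
B: A1 gives 6 transactions, not 5
D: A2 gives 8 transactions, not 2
E: A1 gives 1 transaction, not 5
C: all counts match (5,2,3)

Answer: C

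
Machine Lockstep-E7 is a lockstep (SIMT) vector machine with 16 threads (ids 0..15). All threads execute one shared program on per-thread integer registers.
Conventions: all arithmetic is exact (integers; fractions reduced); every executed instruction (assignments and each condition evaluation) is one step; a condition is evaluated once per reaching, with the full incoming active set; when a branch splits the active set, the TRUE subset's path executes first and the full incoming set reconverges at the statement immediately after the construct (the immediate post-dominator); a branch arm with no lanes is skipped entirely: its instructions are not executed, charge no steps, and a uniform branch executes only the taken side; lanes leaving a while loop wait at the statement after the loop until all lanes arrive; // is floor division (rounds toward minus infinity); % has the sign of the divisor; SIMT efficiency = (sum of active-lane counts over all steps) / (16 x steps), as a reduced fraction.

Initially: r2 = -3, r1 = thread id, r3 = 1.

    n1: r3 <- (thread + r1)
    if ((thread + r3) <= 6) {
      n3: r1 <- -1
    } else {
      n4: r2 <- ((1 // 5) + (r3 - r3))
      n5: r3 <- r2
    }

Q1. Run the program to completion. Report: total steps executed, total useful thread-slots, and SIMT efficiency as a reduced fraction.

Answer: 5 steps, 61 useful, 61/80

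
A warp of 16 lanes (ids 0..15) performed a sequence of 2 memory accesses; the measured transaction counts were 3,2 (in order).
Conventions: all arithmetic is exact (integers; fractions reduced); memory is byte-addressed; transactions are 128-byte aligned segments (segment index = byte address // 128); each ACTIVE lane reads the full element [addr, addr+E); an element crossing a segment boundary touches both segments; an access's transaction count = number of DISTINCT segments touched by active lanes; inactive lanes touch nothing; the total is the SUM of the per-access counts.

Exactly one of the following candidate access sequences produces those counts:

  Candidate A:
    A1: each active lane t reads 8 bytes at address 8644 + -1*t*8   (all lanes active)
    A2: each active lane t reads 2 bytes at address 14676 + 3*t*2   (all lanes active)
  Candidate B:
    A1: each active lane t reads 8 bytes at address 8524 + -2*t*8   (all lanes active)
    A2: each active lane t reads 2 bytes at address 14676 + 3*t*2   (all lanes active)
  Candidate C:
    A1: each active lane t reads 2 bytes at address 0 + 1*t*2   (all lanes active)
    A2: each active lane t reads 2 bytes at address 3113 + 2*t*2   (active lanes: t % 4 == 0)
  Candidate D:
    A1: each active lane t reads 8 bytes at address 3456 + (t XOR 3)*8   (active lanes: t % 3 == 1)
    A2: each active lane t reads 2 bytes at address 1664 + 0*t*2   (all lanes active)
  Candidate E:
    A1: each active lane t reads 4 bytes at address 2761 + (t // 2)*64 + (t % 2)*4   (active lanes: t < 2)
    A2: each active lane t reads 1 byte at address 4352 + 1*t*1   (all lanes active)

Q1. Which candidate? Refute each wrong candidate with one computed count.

A: A1 gives 2 transactions, not 3
C: A1 gives 1 transaction, not 3
D: A1 gives 1 transaction, not 3
E: A1 gives 1 transaction, not 3
B: all counts match (3,2)

Answer: B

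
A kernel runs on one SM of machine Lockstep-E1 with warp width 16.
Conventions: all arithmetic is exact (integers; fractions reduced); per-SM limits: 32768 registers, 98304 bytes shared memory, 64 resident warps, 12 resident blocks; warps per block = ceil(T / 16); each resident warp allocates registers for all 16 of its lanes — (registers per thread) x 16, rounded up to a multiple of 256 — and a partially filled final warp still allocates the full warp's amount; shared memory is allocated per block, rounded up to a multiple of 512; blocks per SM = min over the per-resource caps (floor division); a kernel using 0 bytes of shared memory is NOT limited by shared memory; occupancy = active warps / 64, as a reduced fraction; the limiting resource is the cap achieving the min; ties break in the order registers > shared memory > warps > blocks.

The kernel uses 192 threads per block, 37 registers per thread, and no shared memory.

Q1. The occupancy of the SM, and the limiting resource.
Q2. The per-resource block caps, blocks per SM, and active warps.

Answer: occupancy 9/16, limited by registers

registers: 3 blocks
shared memory: no limit (kernel uses none)
warps: 5 blocks
blocks: 12 blocks

Answer: 3 blocks, 36 active warps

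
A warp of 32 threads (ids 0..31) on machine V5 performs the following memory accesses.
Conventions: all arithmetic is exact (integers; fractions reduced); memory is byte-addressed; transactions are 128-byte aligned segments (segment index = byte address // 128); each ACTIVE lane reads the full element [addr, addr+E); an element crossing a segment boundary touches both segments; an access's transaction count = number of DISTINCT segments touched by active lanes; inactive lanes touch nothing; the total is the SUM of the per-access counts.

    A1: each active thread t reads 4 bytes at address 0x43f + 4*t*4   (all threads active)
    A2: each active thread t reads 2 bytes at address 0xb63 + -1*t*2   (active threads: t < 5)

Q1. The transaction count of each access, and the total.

A1: 5 transactions
A2: 1 transaction

Answer: 5,1; total 6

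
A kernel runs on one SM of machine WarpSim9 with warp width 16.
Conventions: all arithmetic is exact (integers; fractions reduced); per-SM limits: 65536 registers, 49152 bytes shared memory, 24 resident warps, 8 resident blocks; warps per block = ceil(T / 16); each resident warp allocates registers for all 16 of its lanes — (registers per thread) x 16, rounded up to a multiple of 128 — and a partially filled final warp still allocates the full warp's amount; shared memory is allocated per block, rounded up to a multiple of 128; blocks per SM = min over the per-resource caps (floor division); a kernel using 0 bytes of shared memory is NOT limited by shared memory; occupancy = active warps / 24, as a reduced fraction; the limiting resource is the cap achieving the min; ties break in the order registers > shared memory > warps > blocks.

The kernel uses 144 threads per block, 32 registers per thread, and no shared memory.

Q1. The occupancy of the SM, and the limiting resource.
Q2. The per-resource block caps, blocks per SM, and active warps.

Answer: occupancy 3/4, limited by warps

registers: 14 blocks
shared memory: no limit (kernel uses none)
warps: 2 blocks
blocks: 8 blocks

Answer: 2 blocks, 18 active warps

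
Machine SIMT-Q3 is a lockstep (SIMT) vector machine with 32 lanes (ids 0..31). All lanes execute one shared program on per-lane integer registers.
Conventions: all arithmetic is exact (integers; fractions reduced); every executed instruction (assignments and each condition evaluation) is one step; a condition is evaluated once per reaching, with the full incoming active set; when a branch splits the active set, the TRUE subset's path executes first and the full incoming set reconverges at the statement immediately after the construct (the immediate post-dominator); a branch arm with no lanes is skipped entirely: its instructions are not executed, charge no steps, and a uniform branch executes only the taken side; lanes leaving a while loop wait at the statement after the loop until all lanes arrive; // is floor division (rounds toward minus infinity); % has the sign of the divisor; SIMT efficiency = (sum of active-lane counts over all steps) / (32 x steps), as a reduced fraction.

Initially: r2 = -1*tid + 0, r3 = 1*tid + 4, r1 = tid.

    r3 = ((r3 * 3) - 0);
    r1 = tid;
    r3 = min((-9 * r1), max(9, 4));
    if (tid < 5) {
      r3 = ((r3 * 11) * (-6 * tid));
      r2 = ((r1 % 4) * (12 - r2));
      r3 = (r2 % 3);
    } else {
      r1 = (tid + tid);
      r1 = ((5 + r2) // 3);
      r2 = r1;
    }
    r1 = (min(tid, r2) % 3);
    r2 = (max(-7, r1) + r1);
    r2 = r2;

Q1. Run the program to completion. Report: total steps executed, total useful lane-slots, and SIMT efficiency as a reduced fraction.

Answer: 13 steps, 320 useful, 10/13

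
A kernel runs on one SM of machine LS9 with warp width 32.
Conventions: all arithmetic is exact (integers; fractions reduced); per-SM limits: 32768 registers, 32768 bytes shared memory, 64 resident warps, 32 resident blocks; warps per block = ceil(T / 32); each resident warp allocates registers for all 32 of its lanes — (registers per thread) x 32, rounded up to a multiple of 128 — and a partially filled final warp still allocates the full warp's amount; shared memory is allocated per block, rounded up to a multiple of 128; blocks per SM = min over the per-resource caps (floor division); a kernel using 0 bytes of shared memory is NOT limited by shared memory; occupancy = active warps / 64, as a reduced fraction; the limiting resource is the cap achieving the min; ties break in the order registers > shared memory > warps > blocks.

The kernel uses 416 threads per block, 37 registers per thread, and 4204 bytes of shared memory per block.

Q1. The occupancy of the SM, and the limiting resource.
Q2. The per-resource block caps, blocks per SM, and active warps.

Answer: occupancy 13/64, limited by registers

registers: 1 block
shared memory: 7 blocks
warps: 4 blocks
blocks: 32 blocks

Answer: 1 block, 13 active warps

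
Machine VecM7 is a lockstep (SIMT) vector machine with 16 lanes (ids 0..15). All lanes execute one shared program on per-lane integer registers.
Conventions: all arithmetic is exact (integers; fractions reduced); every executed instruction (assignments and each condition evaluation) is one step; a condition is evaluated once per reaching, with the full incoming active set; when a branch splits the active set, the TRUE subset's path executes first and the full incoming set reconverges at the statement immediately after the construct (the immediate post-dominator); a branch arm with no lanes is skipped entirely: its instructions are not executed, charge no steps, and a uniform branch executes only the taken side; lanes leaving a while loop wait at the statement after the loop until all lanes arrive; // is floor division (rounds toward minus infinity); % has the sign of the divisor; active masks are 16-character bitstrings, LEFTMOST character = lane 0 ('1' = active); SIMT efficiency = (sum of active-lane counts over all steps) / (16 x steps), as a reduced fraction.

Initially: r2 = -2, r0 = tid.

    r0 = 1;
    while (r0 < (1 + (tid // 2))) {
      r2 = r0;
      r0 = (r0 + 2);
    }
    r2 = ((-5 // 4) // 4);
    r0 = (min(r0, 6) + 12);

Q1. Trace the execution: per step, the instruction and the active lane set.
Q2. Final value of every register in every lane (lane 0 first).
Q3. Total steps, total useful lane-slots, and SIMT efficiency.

step 0: r0 <- 1                      1111111111111111
step 1: eval (r0 < (1 + (tid // 2))) 1111111111111111
step 2: r2 <- r0                     0011111111111111
step 3: r0 <- (r0 + 2)               0011111111111111
step 4: eval (r0 < (1 + (tid // 2))) 0011111111111111
step 5: r2 <- r0                     0000001111111111
step 6: r0 <- (r0 + 2)               0000001111111111
step 7: eval (r0 < (1 + (tid // 2))) 0000001111111111
step 8: r2 <- r0                     0000000000111111
step 9: r0 <- (r0 + 2)               0000000000111111
step 10: eval (r0 < (1 + (tid // 2))) 0000000000111111
step 11: r2 <- r0                     0000000000000011
step 12: r0 <- (r0 + 2)               0000000000000011
step 13: eval (r0 < (1 + (tid // 2))) 0000000000000011
step 14: r2 <- ((-5 // 4) // 4)       1111111111111111
step 15: r0 <- (min(r0, 6) + 12)      1111111111111111

Answer: 16 steps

r2: -1,-1,-1,-1,-1,-1,-1,-1,-1,-1,-1,-1,-1,-1,-1,-1
r0: 13,13,15,15,15,15,17,17,17,17,18,18,18,18,18,18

steps = 16; useful = 160; efficiency = 160/256 = 5/8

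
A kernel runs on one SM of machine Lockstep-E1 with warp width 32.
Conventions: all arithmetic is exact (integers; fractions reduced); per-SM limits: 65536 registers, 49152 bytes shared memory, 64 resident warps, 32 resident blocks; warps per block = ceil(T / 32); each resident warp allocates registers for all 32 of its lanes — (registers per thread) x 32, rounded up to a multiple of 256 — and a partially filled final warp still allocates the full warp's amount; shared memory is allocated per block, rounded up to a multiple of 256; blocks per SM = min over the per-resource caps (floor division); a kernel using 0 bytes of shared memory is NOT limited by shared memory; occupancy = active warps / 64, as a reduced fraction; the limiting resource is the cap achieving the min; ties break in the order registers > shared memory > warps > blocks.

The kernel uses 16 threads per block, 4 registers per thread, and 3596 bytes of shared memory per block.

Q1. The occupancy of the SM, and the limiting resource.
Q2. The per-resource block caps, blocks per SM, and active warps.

Answer: occupancy 3/16, limited by shared memory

registers: 256 blocks
shared memory: 12 blocks
warps: 64 blocks
blocks: 32 blocks

Answer: 12 blocks, 12 active warps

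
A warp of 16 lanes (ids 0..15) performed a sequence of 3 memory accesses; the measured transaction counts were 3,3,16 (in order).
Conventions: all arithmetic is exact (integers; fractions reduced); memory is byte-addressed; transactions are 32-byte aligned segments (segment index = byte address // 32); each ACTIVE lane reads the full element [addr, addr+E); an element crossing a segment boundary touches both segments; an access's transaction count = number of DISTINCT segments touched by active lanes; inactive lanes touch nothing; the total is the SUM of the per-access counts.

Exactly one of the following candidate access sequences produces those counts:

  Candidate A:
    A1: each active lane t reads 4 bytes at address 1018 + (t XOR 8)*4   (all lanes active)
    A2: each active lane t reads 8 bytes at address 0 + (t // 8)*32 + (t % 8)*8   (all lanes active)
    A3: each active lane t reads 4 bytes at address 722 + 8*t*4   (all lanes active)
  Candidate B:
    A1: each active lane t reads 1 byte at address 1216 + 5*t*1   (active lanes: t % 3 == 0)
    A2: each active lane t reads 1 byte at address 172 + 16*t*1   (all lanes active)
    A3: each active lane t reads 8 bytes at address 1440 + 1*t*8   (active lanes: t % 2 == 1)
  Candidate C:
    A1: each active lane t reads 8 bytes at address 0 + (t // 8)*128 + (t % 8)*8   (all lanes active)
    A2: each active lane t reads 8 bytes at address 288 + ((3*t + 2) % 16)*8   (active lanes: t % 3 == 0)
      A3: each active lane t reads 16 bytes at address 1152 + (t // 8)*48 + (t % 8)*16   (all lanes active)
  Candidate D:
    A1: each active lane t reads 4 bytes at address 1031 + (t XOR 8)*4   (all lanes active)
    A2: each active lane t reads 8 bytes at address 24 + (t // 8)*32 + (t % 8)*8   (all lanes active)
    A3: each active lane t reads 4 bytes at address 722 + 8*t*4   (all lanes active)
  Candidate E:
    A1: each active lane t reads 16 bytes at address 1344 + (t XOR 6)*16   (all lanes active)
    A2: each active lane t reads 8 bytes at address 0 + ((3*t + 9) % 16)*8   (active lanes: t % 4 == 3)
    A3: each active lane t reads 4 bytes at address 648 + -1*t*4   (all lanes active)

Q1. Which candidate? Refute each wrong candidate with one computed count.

B: A2 gives 8 transactions, not 3
C: A1 gives 4 transactions, not 3
D: A2 gives 4 transactions, not 3
E: A1 gives 8 transactions, not 3
A: all counts match (3,3,16)

Answer: A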